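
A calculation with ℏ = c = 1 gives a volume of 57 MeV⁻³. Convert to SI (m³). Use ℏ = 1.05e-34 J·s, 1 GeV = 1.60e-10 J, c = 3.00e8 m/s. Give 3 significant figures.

4.35e-37 m³

Volume is [L]³ = [E]⁻³·(ℏc)³.
1 GeV⁻³ → (ℏc)³ × (1 GeV in J)⁻³ = 7.63e-48 m³.
Convert the energy scale: 57 MeV⁻³ = 5.70e10 GeV⁻³.
Result: 5.70e10 × 7.63e-48 = 4.35e-37 m³.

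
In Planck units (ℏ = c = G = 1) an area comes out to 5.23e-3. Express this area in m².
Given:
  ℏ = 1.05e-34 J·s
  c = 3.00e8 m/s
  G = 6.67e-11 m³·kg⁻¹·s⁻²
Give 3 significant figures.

One Planck area: A_P = ℏG/c³ = 2.59e-70 m².
5.23e-3 × 2.59e-70 m² = 1.36e-72 m²

1.36e-72 m²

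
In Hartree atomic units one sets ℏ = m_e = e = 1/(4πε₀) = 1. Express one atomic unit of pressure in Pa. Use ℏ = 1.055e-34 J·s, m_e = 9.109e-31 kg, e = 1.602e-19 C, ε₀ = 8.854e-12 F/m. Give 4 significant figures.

P_au = E_h/a₀³ = m_e⁴e¹⁰/((4πε₀)⁵ℏ⁸)
E_h = 4.354e-18 J
a₀ = 5.297e-11 m
E_h/a₀³ = 2.929e13 Pa

2.929e13 Pa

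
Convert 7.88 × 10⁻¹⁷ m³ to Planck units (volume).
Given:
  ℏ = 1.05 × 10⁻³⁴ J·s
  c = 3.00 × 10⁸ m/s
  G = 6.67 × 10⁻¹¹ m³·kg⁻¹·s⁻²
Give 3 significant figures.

1.89 × 10⁸⁸

Planck volume: V_P = (ℏG/c³)^(3/2) = 4.18 × 10⁻¹⁰⁵ m³.
7.88 × 10⁻¹⁷ / 4.18 × 10⁻¹⁰⁵ = 1.89 × 10⁸⁸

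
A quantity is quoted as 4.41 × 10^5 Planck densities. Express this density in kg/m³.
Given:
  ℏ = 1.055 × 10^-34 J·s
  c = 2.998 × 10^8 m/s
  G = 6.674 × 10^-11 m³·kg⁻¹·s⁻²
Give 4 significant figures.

2.273 × 10^102 kg/m³

One Planck density: ρ_P = c⁵/(ℏG²) = 5.154 × 10^96 kg/m³.
4.41 × 10^5 × 5.154 × 10^96 kg/m³ = 2.273 × 10^102 kg/m³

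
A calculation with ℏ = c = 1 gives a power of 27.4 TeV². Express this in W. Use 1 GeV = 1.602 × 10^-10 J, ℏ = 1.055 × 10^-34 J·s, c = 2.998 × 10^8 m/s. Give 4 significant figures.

Power is [E]/[T] = [E]²/ℏ.
1 GeV² → 1/ℏ × (1 GeV in J)² = 2.433 × 10^14 W.
Convert the energy scale: 27.4 TeV² = 2.74 × 10^7 GeV².
Result: 2.74 × 10^7 × 2.433 × 10^14 = 6.665 × 10^21 W.

6.665 × 10^21 W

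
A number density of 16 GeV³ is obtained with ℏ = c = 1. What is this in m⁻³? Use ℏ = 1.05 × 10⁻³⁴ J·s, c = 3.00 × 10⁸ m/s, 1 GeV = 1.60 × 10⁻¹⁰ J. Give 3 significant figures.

2.10 × 10⁴⁸ m⁻³

Number density is [L]⁻³ = [E]³/(ℏc)³.
1 GeV³ → 1/(ℏc)³ × (1 GeV in J)³ = 1.31 × 10⁴⁷ m⁻³.
Result: 16 × 1.31 × 10⁴⁷ = 2.10 × 10⁴⁸ m⁻³.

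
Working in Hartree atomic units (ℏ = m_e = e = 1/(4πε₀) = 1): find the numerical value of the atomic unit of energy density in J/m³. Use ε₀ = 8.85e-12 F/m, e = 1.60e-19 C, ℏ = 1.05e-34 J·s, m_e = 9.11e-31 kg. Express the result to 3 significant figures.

3.01e13 J/m³

From ℏ = m_e = e = 1/(4πε₀) = 1 the energy density scale is u_au = E_h/a₀³ = m_e⁴e¹⁰/((4πε₀)⁵ℏ⁸).
E_h = 4.38e-18 J
a₀ = 5.26e-11 m
E_h/a₀³ = 3.01e13 J/m³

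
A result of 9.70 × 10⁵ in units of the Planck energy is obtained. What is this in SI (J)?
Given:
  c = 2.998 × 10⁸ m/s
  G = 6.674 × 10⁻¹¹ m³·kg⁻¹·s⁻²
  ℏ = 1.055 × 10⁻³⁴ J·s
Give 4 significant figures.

1.898 × 10¹⁵ J

One Planck energy: E_P = √(ℏc⁵/G) = 1.957 × 10⁹ J.
9.70 × 10⁵ × 1.957 × 10⁹ J = 1.898 × 10¹⁵ J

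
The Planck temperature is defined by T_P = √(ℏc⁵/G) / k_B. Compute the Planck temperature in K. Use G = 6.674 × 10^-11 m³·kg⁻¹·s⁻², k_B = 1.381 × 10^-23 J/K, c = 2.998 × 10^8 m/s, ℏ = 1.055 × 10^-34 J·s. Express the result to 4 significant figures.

1.417 × 10^32 K

T_P = √(ℏc⁵/G) / k_B
  = √(3.828 × 10^18) × 7.241 × 10^22
  = 1.417 × 10^32 K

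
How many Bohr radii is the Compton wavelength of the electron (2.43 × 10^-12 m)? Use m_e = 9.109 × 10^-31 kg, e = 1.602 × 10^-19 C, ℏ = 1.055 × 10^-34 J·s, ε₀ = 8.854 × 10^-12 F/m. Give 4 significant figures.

Bohr radius: a₀ = 4πε₀ℏ²/(m_e e²) = 5.297 × 10^-11 m.
2.43 × 10^-12 / 5.297 × 10^-11 = 0.04587

0.04587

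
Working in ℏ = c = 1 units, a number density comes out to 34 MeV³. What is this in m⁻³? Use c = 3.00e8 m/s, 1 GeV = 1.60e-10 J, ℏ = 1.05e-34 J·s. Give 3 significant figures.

4.46e39 m⁻³

Number density is [L]⁻³ = [E]³/(ℏc)³.
1 GeV³ → 1/(ℏc)³ × (1 GeV in J)³ = 1.31e47 m⁻³.
Convert the energy scale: 34 MeV³ = 3.40e-8 GeV³.
Result: 3.40e-8 × 1.31e47 = 4.46e39 m⁻³.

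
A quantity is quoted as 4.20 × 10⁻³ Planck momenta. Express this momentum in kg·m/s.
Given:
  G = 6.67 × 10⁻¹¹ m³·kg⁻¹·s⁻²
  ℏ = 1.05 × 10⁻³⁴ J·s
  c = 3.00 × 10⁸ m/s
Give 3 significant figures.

One Planck momentum: p_P = √(ℏc³/G) = 6.52 kg·m/s.
4.20 × 10⁻³ × 6.52 kg·m/s = 0.0274 kg·m/s

0.0274 kg·m/s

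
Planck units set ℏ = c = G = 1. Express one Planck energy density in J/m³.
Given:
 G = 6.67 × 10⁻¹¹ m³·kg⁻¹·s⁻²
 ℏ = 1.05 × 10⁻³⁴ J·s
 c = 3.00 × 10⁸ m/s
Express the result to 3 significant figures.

4.68 × 10¹¹³ J/m³

The unique combination of the constants set to 1 with dimensions of energy density is u_P = c⁷/(ℏG²).
  = 2.19 × 10⁵⁹ / 4.67 × 10⁻⁵⁵
  = 4.68 × 10¹¹³ J/m³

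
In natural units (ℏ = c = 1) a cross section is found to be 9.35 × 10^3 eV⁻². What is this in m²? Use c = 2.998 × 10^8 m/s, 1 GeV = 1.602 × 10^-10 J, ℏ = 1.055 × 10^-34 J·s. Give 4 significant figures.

Area is [L]² = [E]⁻²·(ℏc)²; restore (ℏc)².
1 GeV⁻² → (ℏc)² × (1 GeV in J)⁻² = 3.898 × 10^-32 m².
Convert the energy scale: 9.35 × 10^3 eV⁻² = 9.35 × 10^21 GeV⁻².
Result: 9.35 × 10^21 × 3.898 × 10^-32 = 3.645 × 10^-10 m².

3.645 × 10^-10 m²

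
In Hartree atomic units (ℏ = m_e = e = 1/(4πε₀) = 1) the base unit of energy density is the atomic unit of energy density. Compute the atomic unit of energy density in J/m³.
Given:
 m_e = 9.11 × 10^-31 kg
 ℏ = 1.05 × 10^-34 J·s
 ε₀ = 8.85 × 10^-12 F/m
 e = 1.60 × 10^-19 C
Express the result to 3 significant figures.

u_au = E_h/a₀³ = m_e⁴e¹⁰/((4πε₀)⁵ℏ⁸)
E_h = 4.38 × 10^-18 J
a₀ = 5.26 × 10^-11 m
E_h/a₀³ = 3.01 × 10^13 J/m³

3.01 × 10^13 J/m³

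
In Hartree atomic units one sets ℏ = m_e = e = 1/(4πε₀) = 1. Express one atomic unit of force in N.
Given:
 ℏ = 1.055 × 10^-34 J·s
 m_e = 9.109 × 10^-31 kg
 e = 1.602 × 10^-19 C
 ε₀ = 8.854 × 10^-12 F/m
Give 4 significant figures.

8.220 × 10^-8 N

F_au = E_h/a₀ = m_e²e⁶/((4πε₀)³ℏ⁴)
E_h = 4.354 × 10^-18 J
a₀ = 5.297 × 10^-11 m
E_h/a₀ = 8.220 × 10^-8 N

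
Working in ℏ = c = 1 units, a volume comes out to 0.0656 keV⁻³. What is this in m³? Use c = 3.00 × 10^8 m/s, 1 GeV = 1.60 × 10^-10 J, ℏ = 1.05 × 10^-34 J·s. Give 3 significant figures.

Volume is [L]³ = [E]⁻³·(ℏc)³.
1 GeV⁻³ → (ℏc)³ × (1 GeV in J)⁻³ = 7.63 × 10^-48 m³.
Convert the energy scale: 0.0656 keV⁻³ = 6.56 × 10^16 GeV⁻³.
Result: 6.56 × 10^16 × 7.63 × 10^-48 = 5.01 × 10^-31 m³.

5.01 × 10^-31 m³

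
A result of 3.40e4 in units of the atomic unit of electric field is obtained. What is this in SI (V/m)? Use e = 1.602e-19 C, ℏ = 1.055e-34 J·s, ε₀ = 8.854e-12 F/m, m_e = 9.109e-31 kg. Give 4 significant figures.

1.745e16 V/m

One atomic unit of electric field: E_au = E_h/(e a₀) = m_e²e⁵/((4πε₀)³ℏ⁴) = 5.131e11 V/m.
3.40e4 × 5.131e11 V/m = 1.745e16 V/m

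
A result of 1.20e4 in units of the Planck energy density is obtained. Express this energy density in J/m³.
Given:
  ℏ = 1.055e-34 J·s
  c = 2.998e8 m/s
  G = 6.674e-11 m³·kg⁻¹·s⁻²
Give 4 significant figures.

5.559e117 J/m³

One Planck energy density: u_P = c⁷/(ℏG²) = 4.632e113 J/m³.
1.20e4 × 4.632e113 J/m³ = 5.559e117 J/m³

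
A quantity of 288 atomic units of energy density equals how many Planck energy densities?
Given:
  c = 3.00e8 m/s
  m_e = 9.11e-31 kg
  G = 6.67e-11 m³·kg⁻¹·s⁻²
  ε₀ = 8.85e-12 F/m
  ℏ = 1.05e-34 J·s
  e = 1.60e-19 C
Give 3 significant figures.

atomic unit of energy density: u_au = E_h/a₀³ = m_e⁴e¹⁰/((4πε₀)⁵ℏ⁸) = 3.01e13 J/m³
Planck energy density: u_P = c⁷/(ℏG²) = 4.68e113 J/m³
288 × 3.01e13 / 4.68e113 = 1.85e-98

1.85e-98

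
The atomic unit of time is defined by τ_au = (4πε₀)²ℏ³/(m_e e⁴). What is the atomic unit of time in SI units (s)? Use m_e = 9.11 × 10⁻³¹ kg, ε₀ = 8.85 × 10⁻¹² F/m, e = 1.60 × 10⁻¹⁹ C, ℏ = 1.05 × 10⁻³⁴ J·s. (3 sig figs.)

τ_au = (4πε₀)²ℏ³/(m_e e⁴)
E_h = 4.38 × 10⁻¹⁸ J
ℏ/E_h = 2.40 × 10⁻¹⁷ s

2.40 × 10⁻¹⁷ s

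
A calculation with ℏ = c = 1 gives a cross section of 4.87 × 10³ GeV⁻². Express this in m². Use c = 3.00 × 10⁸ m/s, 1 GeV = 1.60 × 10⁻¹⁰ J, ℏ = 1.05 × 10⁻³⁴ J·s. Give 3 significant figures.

Area is [L]² = [E]⁻²·(ℏc)²; restore (ℏc)².
1 GeV⁻² → (ℏc)² × (1 GeV in J)⁻² = 3.88 × 10⁻³² m².
Result: 4.87 × 10³ × 3.88 × 10⁻³² = 1.89 × 10⁻²⁸ m².

1.89 × 10⁻²⁸ m²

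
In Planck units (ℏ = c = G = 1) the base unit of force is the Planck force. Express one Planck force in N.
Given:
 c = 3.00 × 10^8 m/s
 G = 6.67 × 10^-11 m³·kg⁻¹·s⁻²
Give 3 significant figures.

1.21 × 10^44 N

F_P = c⁴/G
  = 8.10 × 10^33 / 6.67 × 10^-11
  = 1.21 × 10^44 N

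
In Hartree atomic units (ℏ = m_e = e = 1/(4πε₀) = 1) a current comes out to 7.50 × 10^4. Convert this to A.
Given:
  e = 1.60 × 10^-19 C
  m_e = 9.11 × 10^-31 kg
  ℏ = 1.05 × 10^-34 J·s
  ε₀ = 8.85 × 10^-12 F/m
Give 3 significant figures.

500 A

One atomic unit of electric current: I_au = e E_h/ℏ = m_e e⁵/((4πε₀)²ℏ³) = 6.67 × 10^-3 A.
7.50 × 10^4 × 6.67 × 10^-3 A = 500 A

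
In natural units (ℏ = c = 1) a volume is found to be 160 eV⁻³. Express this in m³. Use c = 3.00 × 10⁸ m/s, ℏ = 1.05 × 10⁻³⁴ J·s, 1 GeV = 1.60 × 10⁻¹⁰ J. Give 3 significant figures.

1.22 × 10⁻¹⁸ m³

Volume is [L]³ = [E]⁻³·(ℏc)³.
1 GeV⁻³ → (ℏc)³ × (1 GeV in J)⁻³ = 7.63 × 10⁻⁴⁸ m³.
Convert the energy scale: 160 eV⁻³ = 1.60 × 10²⁹ GeV⁻³.
Result: 1.60 × 10²⁹ × 7.63 × 10⁻⁴⁸ = 1.22 × 10⁻¹⁸ m³.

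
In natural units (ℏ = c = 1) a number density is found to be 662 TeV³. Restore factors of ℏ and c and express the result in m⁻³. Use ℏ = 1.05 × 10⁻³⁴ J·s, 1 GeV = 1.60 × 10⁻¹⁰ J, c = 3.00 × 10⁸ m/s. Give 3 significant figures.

8.68 × 10⁵⁸ m⁻³

Number density is [L]⁻³ = [E]³/(ℏc)³.
1 GeV³ → 1/(ℏc)³ × (1 GeV in J)³ = 1.31 × 10⁴⁷ m⁻³.
Convert the energy scale: 662 TeV³ = 6.62 × 10¹¹ GeV³.
Result: 6.62 × 10¹¹ × 1.31 × 10⁴⁷ = 8.68 × 10⁵⁸ m⁻³.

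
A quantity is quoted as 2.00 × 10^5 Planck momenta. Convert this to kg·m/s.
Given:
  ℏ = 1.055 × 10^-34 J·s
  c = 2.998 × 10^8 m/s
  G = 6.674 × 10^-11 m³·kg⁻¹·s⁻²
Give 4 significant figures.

1.305 × 10^6 kg·m/s

One Planck momentum: p_P = √(ℏc³/G) = 6.527 kg·m/s.
2.00 × 10^5 × 6.527 kg·m/s = 1.305 × 10^6 kg·m/s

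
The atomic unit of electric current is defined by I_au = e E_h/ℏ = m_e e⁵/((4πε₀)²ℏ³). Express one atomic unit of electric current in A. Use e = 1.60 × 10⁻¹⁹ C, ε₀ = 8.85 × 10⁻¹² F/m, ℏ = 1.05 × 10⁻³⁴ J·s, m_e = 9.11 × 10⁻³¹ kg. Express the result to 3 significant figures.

I_au = e E_h/ℏ = m_e e⁵/((4πε₀)²ℏ³)
E_h = 4.38 × 10⁻¹⁸ J
e·E_h/ℏ = 6.67 × 10⁻³ A

6.67 × 10⁻³ A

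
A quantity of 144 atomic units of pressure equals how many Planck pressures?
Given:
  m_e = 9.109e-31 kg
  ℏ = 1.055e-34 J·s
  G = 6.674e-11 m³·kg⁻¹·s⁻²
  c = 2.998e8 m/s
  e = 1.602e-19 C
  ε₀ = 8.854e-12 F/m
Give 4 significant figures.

atomic unit of pressure: P_au = E_h/a₀³ = m_e⁴e¹⁰/((4πε₀)⁵ℏ⁸) = 2.929e13 Pa
Planck pressure: p_P = c⁷/(ℏG²) = 4.632e113 Pa
144 × 2.929e13 / 4.632e113 = 9.106e-99

9.106e-99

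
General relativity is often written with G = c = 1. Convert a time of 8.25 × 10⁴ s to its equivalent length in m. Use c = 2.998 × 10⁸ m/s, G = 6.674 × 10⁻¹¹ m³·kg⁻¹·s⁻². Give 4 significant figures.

Time → length via c.
8.25 × 10⁴ s × (c) = 2.473 × 10¹³ m

2.473 × 10¹³ m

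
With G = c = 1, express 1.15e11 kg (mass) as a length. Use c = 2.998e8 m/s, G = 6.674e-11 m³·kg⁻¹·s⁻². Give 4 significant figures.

8.539e-17 m

In G = c = 1 units mass has dimensions of length; the conversion factor is G/c².
1.15e11 kg × (G/c²) = 8.539e-17 m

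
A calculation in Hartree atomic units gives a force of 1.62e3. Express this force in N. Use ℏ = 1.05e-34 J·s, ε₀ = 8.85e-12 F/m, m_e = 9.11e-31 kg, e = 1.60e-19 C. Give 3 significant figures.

One atomic unit of force: F_au = E_h/a₀ = m_e²e⁶/((4πε₀)³ℏ⁴) = 8.33e-8 N.
1.62e3 × 8.33e-8 N = 1.35e-4 N

1.35e-4 N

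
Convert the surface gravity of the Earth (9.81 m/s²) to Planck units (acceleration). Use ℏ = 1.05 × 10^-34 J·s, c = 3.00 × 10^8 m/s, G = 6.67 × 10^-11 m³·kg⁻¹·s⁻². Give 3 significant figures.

1.76 × 10^-51

Planck acceleration: a_P = √(c⁷/(ℏG)) = 5.59 × 10^51 m/s².
9.81 / 5.59 × 10^51 = 1.76 × 10^-51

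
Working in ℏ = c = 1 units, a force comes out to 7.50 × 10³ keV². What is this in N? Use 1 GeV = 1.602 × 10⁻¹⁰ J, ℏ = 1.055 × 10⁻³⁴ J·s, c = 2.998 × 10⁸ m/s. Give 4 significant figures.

Force is [E]/[L] = [E]²/(ℏc); restore (ℏc)⁻¹.
1 GeV² → 1/(ℏc) × (1 GeV in J)² = 8.114 × 10⁵ N.
Convert the energy scale: 7.50 × 10³ keV² = 7.50 × 10⁻⁹ GeV².
Result: 7.50 × 10⁻⁹ × 8.114 × 10⁵ = 6.086 × 10⁻³ N.

6.086 × 10⁻³ N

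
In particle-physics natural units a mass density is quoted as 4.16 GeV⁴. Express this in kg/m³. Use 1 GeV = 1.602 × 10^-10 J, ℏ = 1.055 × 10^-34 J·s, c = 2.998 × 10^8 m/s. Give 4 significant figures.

Mass density is [E]/(c²[L]³) = [E]⁴/(ℏ³c⁵).
1 GeV⁴ → 1/(ℏ³c⁵) × (1 GeV in J)⁴ = 2.316 × 10^20 kg/m³.
Result: 4.16 × 2.316 × 10^20 = 9.634 × 10^20 kg/m³.

9.634 × 10^20 kg/m³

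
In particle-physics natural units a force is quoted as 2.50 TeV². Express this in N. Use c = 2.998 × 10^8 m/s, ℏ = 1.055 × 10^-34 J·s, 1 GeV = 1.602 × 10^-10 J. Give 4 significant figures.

Force is [E]/[L] = [E]²/(ℏc); restore (ℏc)⁻¹.
1 GeV² → 1/(ℏc) × (1 GeV in J)² = 8.114 × 10^5 N.
Convert the energy scale: 2.50 TeV² = 2.50 × 10^6 GeV².
Result: 2.50 × 10^6 × 8.114 × 10^5 = 2.029 × 10^12 N.

2.029 × 10^12 N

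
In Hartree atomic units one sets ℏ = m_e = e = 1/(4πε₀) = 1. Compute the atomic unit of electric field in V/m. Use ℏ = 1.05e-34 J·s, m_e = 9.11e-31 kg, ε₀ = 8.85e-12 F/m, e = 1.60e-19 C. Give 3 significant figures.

5.20e11 V/m

E_au = E_h/(e a₀) = m_e²e⁵/((4πε₀)³ℏ⁴)
E_h = 4.38e-18 J
a₀ = 5.26e-11 m
E_h/(e·a₀) = 5.20e11 V/m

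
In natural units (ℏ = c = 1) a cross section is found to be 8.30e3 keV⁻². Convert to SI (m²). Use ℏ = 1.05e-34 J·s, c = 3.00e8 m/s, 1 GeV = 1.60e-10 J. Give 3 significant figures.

Area is [L]² = [E]⁻²·(ℏc)²; restore (ℏc)².
1 GeV⁻² → (ℏc)² × (1 GeV in J)⁻² = 3.88e-32 m².
Convert the energy scale: 8.30e3 keV⁻² = 8.30e15 GeV⁻².
Result: 8.30e15 × 3.88e-32 = 3.22e-16 m².

3.22e-16 m²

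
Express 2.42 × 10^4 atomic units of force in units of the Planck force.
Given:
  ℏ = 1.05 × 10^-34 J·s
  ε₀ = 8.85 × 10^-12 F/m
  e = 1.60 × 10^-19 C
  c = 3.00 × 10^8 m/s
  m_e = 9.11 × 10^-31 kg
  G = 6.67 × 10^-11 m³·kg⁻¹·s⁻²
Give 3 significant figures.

1.66 × 10^-47

atomic unit of force: F_au = E_h/a₀ = m_e²e⁶/((4πε₀)³ℏ⁴) = 8.33 × 10^-8 N
Planck force: F_P = c⁴/G = 1.21 × 10^44 N
2.42 × 10^4 × 8.33 × 10^-8 / 1.21 × 10^44 = 1.66 × 10^-47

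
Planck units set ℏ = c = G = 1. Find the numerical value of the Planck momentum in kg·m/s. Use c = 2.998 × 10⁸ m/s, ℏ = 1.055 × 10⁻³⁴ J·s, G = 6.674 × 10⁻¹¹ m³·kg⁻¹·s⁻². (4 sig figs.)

6.527 kg·m/s

Dimensional analysis gives p_P = √(ℏc³/G).
  = √(42.60)
  = 6.527 kg·m/s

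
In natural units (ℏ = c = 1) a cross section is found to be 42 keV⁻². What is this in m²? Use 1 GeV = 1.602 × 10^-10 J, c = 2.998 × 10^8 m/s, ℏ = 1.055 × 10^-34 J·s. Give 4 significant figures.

Area is [L]² = [E]⁻²·(ℏc)²; restore (ℏc)².
1 GeV⁻² → (ℏc)² × (1 GeV in J)⁻² = 3.898 × 10^-32 m².
Convert the energy scale: 42 keV⁻² = 4.20 × 10^13 GeV⁻².
Result: 4.20 × 10^13 × 3.898 × 10^-32 = 1.637 × 10^-18 m².

1.637 × 10^-18 m²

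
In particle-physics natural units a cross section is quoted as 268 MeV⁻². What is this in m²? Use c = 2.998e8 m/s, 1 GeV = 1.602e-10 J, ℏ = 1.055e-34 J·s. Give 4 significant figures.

1.045e-23 m²

Area is [L]² = [E]⁻²·(ℏc)²; restore (ℏc)².
1 GeV⁻² → (ℏc)² × (1 GeV in J)⁻² = 3.898e-32 m².
Convert the energy scale: 268 MeV⁻² = 2.68e8 GeV⁻².
Result: 2.68e8 × 3.898e-32 = 1.045e-23 m².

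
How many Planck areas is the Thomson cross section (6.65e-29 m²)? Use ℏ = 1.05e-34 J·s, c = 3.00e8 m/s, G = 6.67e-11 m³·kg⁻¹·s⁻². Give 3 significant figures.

2.56e41

Planck area: A_P = ℏG/c³ = 2.59e-70 m².
6.65e-29 / 2.59e-70 = 2.56e41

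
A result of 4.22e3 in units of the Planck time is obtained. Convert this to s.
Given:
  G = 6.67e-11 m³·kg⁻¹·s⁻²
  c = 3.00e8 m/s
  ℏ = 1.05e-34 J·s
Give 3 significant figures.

One Planck time: t_P = √(ℏG/c⁵) = 5.37e-44 s.
4.22e3 × 5.37e-44 s = 2.27e-40 s

2.27e-40 s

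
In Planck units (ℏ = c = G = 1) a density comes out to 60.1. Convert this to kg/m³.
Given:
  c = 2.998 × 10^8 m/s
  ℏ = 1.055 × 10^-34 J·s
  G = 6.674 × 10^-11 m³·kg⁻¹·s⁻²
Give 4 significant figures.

3.097 × 10^98 kg/m³

One Planck density: ρ_P = c⁵/(ℏG²) = 5.154 × 10^96 kg/m³.
60.1 × 5.154 × 10^96 kg/m³ = 3.097 × 10^98 kg/m³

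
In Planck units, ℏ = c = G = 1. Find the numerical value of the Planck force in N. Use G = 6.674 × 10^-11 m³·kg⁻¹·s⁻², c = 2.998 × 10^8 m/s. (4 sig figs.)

1.210 × 10^44 N

The unique combination of the constants set to 1 with dimensions of force is F_P = c⁴/G.
  = 8.078 × 10^33 / 6.674 × 10^-11
  = 1.210 × 10^44 N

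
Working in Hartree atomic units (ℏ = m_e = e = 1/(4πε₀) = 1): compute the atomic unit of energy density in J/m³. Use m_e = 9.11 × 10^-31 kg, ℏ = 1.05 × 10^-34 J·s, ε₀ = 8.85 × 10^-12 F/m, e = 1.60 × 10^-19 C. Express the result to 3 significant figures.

3.01 × 10^13 J/m³

From ℏ = m_e = e = 1/(4πε₀) = 1 the energy density scale is u_au = E_h/a₀³ = m_e⁴e¹⁰/((4πε₀)⁵ℏ⁸).
E_h = 4.38 × 10^-18 J
a₀ = 5.26 × 10^-11 m
E_h/a₀³ = 3.01 × 10^13 J/m³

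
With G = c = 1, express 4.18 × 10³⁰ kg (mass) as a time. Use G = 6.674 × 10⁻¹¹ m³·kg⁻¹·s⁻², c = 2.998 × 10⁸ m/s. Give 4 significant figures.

Mass → time via G/c³.
4.18 × 10³⁰ kg × (G/c³) = 1.035 × 10⁻⁵ s

1.035 × 10⁻⁵ s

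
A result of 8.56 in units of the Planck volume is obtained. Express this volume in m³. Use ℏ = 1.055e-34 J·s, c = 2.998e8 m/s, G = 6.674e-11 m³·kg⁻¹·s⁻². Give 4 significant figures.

3.616e-104 m³

One Planck volume: V_P = (ℏG/c³)^(3/2) = 4.224e-105 m³.
8.56 × 4.224e-105 m³ = 3.616e-104 m³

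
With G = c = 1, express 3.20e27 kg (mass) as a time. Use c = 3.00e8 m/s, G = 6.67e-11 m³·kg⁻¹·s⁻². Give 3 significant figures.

7.91e-9 s

Mass → time via G/c³.
3.20e27 kg × (G/c³) = 7.91e-9 s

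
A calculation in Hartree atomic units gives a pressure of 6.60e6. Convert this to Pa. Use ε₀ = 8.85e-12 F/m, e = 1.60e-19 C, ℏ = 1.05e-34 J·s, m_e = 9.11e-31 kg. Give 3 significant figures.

One atomic unit of pressure: P_au = E_h/a₀³ = m_e⁴e¹⁰/((4πε₀)⁵ℏ⁸) = 3.01e13 Pa.
6.60e6 × 3.01e13 Pa = 1.99e20 Pa

1.99e20 Pa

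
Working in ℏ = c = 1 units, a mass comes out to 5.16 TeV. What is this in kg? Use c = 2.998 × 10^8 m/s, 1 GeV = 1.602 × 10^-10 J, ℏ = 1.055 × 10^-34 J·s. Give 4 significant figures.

9.197 × 10^-24 kg

Mass is [E]/c²; divide by c².
1 GeV → 1/c² × (1 GeV in J) = 1.782 × 10^-27 kg.
Convert the energy scale: 5.16 TeV = 5.16 × 10^3 GeV.
Result: 5.16 × 10^3 × 1.782 × 10^-27 = 9.197 × 10^-24 kg.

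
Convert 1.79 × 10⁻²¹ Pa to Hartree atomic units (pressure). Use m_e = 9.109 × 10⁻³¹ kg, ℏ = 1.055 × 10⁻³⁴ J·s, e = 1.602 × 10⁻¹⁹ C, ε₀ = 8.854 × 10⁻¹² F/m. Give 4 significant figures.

atomic unit of pressure: P_au = E_h/a₀³ = m_e⁴e¹⁰/((4πε₀)⁵ℏ⁸) = 2.929 × 10¹³ Pa.
1.79 × 10⁻²¹ / 2.929 × 10¹³ = 6.111 × 10⁻³⁵

6.111 × 10⁻³⁵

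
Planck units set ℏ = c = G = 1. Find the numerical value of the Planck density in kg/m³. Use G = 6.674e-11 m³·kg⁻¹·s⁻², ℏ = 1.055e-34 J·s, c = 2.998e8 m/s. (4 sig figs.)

5.154e96 kg/m³

Dimensional analysis gives ρ_P = c⁵/(ℏG²).
  = 2.422e42 / 4.699e-55
  = 5.154e96 kg/m³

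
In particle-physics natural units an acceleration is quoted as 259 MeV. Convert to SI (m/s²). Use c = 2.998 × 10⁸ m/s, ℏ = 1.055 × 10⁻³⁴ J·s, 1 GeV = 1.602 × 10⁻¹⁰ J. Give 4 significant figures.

1.179 × 10³² m/s²

Acceleration is [L]/[T]² = c·[E]/ℏ.
1 GeV → c/ℏ × (1 GeV in J) = 4.552 × 10³² m/s².
Convert the energy scale: 259 MeV = 0.259 GeV.
Result: 0.259 × 4.552 × 10³² = 1.179 × 10³² m/s².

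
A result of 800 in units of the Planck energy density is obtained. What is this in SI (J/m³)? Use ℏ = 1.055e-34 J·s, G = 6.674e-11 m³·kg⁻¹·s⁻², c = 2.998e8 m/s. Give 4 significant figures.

One Planck energy density: u_P = c⁷/(ℏG²) = 4.632e113 J/m³.
800 × 4.632e113 J/m³ = 3.706e116 J/m³

3.706e116 J/m³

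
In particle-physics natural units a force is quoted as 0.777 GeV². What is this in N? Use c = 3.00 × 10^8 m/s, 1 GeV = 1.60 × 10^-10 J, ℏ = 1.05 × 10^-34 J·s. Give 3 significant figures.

Force is [E]/[L] = [E]²/(ℏc); restore (ℏc)⁻¹.
1 GeV² → 1/(ℏc) × (1 GeV in J)² = 8.13 × 10^5 N.
Result: 0.777 × 8.13 × 10^5 = 6.31 × 10^5 N.

6.31 × 10^5 N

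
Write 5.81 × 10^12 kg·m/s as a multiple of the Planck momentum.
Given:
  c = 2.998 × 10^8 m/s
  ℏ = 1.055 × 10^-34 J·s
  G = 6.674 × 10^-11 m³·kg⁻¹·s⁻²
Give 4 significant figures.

Planck momentum: p_P = √(ℏc³/G) = 6.527 kg·m/s.
5.81 × 10^12 / 6.527 = 8.902 × 10^11

8.902 × 10^11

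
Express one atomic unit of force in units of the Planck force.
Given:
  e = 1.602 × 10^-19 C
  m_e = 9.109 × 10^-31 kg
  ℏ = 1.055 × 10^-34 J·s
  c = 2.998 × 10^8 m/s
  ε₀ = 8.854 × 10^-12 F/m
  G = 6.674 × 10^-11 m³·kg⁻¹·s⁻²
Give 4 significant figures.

6.791 × 10^-52

atomic unit of force: F_au = E_h/a₀ = m_e²e⁶/((4πε₀)³ℏ⁴) = 8.220 × 10^-8 N
Planck force: F_P = c⁴/G = 1.210 × 10^44 N
ratio = 8.220 × 10^-8 / 1.210 × 10^44 = 6.791 × 10^-52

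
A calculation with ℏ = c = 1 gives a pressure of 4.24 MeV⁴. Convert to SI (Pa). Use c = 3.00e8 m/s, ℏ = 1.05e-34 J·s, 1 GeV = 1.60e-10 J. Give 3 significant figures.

8.89e25 Pa

Pressure is [E]/[L]³ = [E]⁴/(ℏc)³.
1 GeV⁴ → 1/(ℏc)³ × (1 GeV in J)⁴ = 2.10e37 Pa.
Convert the energy scale: 4.24 MeV⁴ = 4.24e-12 GeV⁴.
Result: 4.24e-12 × 2.10e37 = 8.89e25 Pa.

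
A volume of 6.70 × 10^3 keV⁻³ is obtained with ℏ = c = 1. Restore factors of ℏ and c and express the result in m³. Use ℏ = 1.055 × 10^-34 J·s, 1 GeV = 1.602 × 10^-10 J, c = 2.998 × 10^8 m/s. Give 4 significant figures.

5.156 × 10^-26 m³

Volume is [L]³ = [E]⁻³·(ℏc)³.
1 GeV⁻³ → (ℏc)³ × (1 GeV in J)⁻³ = 7.696 × 10^-48 m³.
Convert the energy scale: 6.70 × 10^3 keV⁻³ = 6.70 × 10^21 GeV⁻³.
Result: 6.70 × 10^21 × 7.696 × 10^-48 = 5.156 × 10^-26 m³.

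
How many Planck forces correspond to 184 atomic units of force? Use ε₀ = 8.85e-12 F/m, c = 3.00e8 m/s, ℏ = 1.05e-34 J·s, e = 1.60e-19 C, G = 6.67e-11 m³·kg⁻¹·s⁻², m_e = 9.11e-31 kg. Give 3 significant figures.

atomic unit of force: F_au = E_h/a₀ = m_e²e⁶/((4πε₀)³ℏ⁴) = 8.33e-8 N
Planck force: F_P = c⁴/G = 1.21e44 N
184 × 8.33e-8 / 1.21e44 = 1.26e-49

1.26e-49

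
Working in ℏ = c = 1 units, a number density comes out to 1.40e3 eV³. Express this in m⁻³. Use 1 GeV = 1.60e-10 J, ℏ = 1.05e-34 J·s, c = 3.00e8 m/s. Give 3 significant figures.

Number density is [L]⁻³ = [E]³/(ℏc)³.
1 GeV³ → 1/(ℏc)³ × (1 GeV in J)³ = 1.31e47 m⁻³.
Convert the energy scale: 1.40e3 eV³ = 1.40e-24 GeV³.
Result: 1.40e-24 × 1.31e47 = 1.83e23 m⁻³.

1.83e23 m⁻³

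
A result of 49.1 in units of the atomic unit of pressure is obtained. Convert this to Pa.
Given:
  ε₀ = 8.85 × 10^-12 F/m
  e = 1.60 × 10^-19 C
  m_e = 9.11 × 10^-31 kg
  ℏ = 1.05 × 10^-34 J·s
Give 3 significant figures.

One atomic unit of pressure: P_au = E_h/a₀³ = m_e⁴e¹⁰/((4πε₀)⁵ℏ⁸) = 3.01 × 10^13 Pa.
49.1 × 3.01 × 10^13 Pa = 1.48 × 10^15 Pa

1.48 × 10^15 Pa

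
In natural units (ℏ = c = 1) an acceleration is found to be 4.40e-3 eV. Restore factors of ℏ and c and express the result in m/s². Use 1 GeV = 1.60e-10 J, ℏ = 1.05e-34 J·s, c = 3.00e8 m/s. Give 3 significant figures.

Acceleration is [L]/[T]² = c·[E]/ℏ.
1 GeV → c/ℏ × (1 GeV in J) = 4.57e32 m/s².
Convert the energy scale: 4.40e-3 eV = 4.40e-12 GeV.
Result: 4.40e-12 × 4.57e32 = 2.01e21 m/s².

2.01e21 m/s²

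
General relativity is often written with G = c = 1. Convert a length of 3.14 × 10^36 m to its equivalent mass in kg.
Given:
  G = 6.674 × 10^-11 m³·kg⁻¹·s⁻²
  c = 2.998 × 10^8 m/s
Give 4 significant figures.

Length → mass via c²/G.
3.14 × 10^36 m × (c²/G) = 4.229 × 10^63 kg

4.229 × 10^63 kg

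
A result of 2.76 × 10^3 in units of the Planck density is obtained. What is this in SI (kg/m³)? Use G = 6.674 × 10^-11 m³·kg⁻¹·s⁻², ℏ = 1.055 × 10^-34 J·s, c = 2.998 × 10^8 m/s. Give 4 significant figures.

One Planck density: ρ_P = c⁵/(ℏG²) = 5.154 × 10^96 kg/m³.
2.76 × 10^3 × 5.154 × 10^96 kg/m³ = 1.422 × 10^100 kg/m³

1.422 × 10^100 kg/m³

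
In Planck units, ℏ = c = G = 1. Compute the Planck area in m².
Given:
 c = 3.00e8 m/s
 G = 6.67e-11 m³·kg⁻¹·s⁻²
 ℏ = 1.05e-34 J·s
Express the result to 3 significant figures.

The unique combination of the constants set to 1 with dimensions of area is A_P = ℏG/c³.
  = 7.00e-45 / 2.70e25
  = 2.59e-70 m²

2.59e-70 m²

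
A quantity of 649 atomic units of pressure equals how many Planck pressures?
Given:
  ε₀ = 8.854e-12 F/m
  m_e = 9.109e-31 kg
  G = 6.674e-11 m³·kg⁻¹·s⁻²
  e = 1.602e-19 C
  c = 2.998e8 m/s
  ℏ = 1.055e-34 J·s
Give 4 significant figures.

4.104e-98

atomic unit of pressure: P_au = E_h/a₀³ = m_e⁴e¹⁰/((4πε₀)⁵ℏ⁸) = 2.929e13 Pa
Planck pressure: p_P = c⁷/(ℏG²) = 4.632e113 Pa
649 × 2.929e13 / 4.632e113 = 4.104e-98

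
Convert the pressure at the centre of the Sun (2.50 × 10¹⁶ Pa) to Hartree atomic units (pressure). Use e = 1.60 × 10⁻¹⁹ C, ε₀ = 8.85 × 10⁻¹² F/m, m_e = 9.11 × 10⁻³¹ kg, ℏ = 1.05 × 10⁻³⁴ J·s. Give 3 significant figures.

atomic unit of pressure: P_au = E_h/a₀³ = m_e⁴e¹⁰/((4πε₀)⁵ℏ⁸) = 3.01 × 10¹³ Pa.
2.50 × 10¹⁶ / 3.01 × 10¹³ = 830

830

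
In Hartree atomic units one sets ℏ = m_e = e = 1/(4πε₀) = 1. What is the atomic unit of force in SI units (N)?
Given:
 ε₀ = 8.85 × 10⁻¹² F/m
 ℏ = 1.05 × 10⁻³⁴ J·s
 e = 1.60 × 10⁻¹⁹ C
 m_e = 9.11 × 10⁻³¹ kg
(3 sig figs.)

F_au = E_h/a₀ = m_e²e⁶/((4πε₀)³ℏ⁴)
E_h = 4.38 × 10⁻¹⁸ J
a₀ = 5.26 × 10⁻¹¹ m
E_h/a₀ = 8.33 × 10⁻⁸ N

8.33 × 10⁻⁸ N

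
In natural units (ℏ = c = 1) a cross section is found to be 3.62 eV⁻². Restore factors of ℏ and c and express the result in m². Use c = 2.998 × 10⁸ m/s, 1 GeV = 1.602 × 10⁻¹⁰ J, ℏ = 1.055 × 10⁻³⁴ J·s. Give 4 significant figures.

1.411 × 10⁻¹³ m²

Area is [L]² = [E]⁻²·(ℏc)²; restore (ℏc)².
1 GeV⁻² → (ℏc)² × (1 GeV in J)⁻² = 3.898 × 10⁻³² m².
Convert the energy scale: 3.62 eV⁻² = 3.62 × 10¹⁸ GeV⁻².
Result: 3.62 × 10¹⁸ × 3.898 × 10⁻³² = 1.411 × 10⁻¹³ m².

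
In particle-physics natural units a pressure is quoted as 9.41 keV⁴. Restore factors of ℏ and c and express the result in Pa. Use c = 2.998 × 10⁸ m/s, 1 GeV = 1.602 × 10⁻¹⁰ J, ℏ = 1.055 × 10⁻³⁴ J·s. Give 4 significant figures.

Pressure is [E]/[L]³ = [E]⁴/(ℏc)³.
1 GeV⁴ → 1/(ℏc)³ × (1 GeV in J)⁴ = 2.082 × 10³⁷ Pa.
Convert the energy scale: 9.41 keV⁴ = 9.41 × 10⁻²⁴ GeV⁴.
Result: 9.41 × 10⁻²⁴ × 2.082 × 10³⁷ = 1.959 × 10¹⁴ Pa.

1.959 × 10¹⁴ Pa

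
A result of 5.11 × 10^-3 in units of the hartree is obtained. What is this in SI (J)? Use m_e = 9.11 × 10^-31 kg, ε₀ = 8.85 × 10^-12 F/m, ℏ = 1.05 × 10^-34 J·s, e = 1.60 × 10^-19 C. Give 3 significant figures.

One hartree: E_h = m_e e⁴/(4πε₀ℏ)² = 4.38 × 10^-18 J.
5.11 × 10^-3 × 4.38 × 10^-18 J = 2.24 × 10^-20 J

2.24 × 10^-20 J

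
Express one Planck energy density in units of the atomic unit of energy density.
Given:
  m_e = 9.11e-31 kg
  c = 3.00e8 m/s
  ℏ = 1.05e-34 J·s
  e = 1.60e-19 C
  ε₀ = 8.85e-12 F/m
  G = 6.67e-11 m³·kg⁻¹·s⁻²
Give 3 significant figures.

Planck energy density: u_P = c⁷/(ℏG²) = 4.68e113 J/m³
atomic unit of energy density: u_au = E_h/a₀³ = m_e⁴e¹⁰/((4πε₀)⁵ℏ⁸) = 3.01e13 J/m³
ratio = 4.68e113 / 3.01e13 = 1.55e100

1.55e100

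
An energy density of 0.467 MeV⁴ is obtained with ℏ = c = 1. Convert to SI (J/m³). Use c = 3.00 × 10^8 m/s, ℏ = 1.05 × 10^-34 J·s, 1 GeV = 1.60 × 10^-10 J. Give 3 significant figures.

[E]/[L]³ = [E]⁴/(ℏc)³; restore (ℏc)⁻³.
1 GeV⁴ → 1/(ℏc)³ × (1 GeV in J)⁴ = 2.10 × 10^37 J/m³.
Convert the energy scale: 0.467 MeV⁴ = 4.67 × 10^-13 GeV⁴.
Result: 4.67 × 10^-13 × 2.10 × 10^37 = 9.79 × 10^24 J/m³.

9.79 × 10^24 J/m³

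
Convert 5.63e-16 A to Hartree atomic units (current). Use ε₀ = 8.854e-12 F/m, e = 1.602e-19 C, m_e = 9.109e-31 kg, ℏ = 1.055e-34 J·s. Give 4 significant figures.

atomic unit of electric current: I_au = e E_h/ℏ = m_e e⁵/((4πε₀)²ℏ³) = 6.612e-3 A.
5.63e-16 / 6.612e-3 = 8.515e-14

8.515e-14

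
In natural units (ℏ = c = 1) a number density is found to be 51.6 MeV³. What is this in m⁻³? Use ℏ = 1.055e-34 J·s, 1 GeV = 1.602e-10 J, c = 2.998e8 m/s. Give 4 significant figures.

Number density is [L]⁻³ = [E]³/(ℏc)³.
1 GeV³ → 1/(ℏc)³ × (1 GeV in J)³ = 1.299e47 m⁻³.
Convert the energy scale: 51.6 MeV³ = 5.16e-8 GeV³.
Result: 5.16e-8 × 1.299e47 = 6.705e39 m⁻³.

6.705e39 m⁻³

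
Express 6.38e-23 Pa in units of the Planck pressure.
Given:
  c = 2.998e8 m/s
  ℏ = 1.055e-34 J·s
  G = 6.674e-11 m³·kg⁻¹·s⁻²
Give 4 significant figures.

Planck pressure: p_P = c⁷/(ℏG²) = 4.632e113 Pa.
6.38e-23 / 4.632e113 = 1.377e-136

1.377e-136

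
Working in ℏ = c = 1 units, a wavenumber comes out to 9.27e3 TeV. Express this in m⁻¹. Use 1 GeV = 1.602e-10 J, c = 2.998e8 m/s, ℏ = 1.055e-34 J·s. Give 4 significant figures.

Inverse length is [E]/(ℏc).
1 GeV → 1/(ℏc) × (1 GeV in J) = 5.065e15 m⁻¹.
Convert the energy scale: 9.27e3 TeV = 9.27e6 GeV.
Result: 9.27e6 × 5.065e15 = 4.695e22 m⁻¹.

4.695e22 m⁻¹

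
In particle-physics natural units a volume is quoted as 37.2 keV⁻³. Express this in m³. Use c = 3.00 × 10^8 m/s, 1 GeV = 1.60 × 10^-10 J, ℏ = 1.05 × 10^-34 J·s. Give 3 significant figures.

2.84 × 10^-28 m³

Volume is [L]³ = [E]⁻³·(ℏc)³.
1 GeV⁻³ → (ℏc)³ × (1 GeV in J)⁻³ = 7.63 × 10^-48 m³.
Convert the energy scale: 37.2 keV⁻³ = 3.72 × 10^19 GeV⁻³.
Result: 3.72 × 10^19 × 7.63 × 10^-48 = 2.84 × 10^-28 m³.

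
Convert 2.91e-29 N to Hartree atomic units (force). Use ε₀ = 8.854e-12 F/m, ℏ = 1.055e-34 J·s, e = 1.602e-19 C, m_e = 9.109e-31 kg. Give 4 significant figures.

atomic unit of force: F_au = E_h/a₀ = m_e²e⁶/((4πε₀)³ℏ⁴) = 8.220e-8 N.
2.91e-29 / 8.220e-8 = 3.540e-22

3.540e-22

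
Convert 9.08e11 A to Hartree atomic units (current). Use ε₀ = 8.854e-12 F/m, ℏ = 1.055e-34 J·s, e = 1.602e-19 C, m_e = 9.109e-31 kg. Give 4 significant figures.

atomic unit of electric current: I_au = e E_h/ℏ = m_e e⁵/((4πε₀)²ℏ³) = 6.612e-3 A.
9.08e11 / 6.612e-3 = 1.373e14

1.373e14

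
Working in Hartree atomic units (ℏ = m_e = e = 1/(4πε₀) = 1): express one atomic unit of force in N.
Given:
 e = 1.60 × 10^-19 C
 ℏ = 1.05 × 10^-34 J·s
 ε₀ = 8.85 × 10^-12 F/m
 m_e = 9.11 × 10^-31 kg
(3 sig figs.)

8.33 × 10^-8 N

Dimensional analysis gives F_au = E_h/a₀ = m_e²e⁶/((4πε₀)³ℏ⁴).
E_h = 4.38 × 10^-18 J
a₀ = 5.26 × 10^-11 m
E_h/a₀ = 8.33 × 10^-8 N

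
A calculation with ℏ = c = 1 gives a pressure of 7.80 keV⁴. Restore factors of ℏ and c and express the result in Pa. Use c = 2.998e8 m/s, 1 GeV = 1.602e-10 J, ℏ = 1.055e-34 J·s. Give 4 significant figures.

1.624e14 Pa

Pressure is [E]/[L]³ = [E]⁴/(ℏc)³.
1 GeV⁴ → 1/(ℏc)³ × (1 GeV in J)⁴ = 2.082e37 Pa.
Convert the energy scale: 7.80 keV⁴ = 7.80e-24 GeV⁴.
Result: 7.80e-24 × 2.082e37 = 1.624e14 Pa.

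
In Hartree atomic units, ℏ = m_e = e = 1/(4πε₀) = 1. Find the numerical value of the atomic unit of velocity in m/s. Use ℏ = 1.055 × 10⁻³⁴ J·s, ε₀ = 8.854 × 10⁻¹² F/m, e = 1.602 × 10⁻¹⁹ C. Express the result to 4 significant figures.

The unique combination of the constants set to 1 with dimensions of velocity is v_au = e²/(4πε₀ℏ).
  = 2.566 × 10⁻³⁸ / 1.174 × 10⁻⁴⁴
  = 2.186 × 10⁶ m/s

2.186 × 10⁶ m/s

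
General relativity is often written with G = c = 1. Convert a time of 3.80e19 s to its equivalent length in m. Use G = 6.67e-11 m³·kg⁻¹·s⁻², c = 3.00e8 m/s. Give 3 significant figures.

1.14e28 m

Time → length via c.
3.80e19 s × (c) = 1.14e28 m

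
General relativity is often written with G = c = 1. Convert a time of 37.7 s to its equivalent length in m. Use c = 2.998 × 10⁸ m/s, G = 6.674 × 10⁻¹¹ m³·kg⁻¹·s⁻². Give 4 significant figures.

1.130 × 10¹⁰ m

Time → length via c.
37.7 s × (c) = 1.130 × 10¹⁰ m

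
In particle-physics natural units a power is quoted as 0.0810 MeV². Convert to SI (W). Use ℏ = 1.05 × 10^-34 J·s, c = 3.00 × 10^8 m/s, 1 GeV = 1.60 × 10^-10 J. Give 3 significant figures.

Power is [E]/[T] = [E]²/ℏ.
1 GeV² → 1/ℏ × (1 GeV in J)² = 2.44 × 10^14 W.
Convert the energy scale: 0.0810 MeV² = 8.10 × 10^-8 GeV².
Result: 8.10 × 10^-8 × 2.44 × 10^14 = 1.97 × 10^7 W.

1.97 × 10^7 W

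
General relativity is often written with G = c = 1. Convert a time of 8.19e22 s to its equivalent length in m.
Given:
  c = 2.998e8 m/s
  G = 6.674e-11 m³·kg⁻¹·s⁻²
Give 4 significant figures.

2.455e31 m

Time → length via c.
8.19e22 s × (c) = 2.455e31 m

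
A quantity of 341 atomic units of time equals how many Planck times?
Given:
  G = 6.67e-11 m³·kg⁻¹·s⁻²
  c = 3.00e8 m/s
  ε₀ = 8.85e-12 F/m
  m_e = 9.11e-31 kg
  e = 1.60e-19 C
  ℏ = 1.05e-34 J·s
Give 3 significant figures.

atomic unit of time: τ_au = (4πε₀)²ℏ³/(m_e e⁴) = 2.40e-17 s
Planck time: t_P = √(ℏG/c⁵) = 5.37e-44 s
341 × 2.40e-17 / 5.37e-44 = 1.52e29

1.52e29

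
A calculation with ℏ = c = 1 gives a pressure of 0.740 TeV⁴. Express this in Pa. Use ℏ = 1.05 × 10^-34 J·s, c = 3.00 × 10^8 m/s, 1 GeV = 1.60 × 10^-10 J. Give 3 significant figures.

1.55 × 10^49 Pa

Pressure is [E]/[L]³ = [E]⁴/(ℏc)³.
1 GeV⁴ → 1/(ℏc)³ × (1 GeV in J)⁴ = 2.10 × 10^37 Pa.
Convert the energy scale: 0.740 TeV⁴ = 7.40 × 10^11 GeV⁴.
Result: 7.40 × 10^11 × 2.10 × 10^37 = 1.55 × 10^49 Pa.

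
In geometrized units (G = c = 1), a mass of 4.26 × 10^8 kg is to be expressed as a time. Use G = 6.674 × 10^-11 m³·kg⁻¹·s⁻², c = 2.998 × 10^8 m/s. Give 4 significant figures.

Mass → time via G/c³.
4.26 × 10^8 kg × (G/c³) = 1.055 × 10^-27 s

1.055 × 10^-27 s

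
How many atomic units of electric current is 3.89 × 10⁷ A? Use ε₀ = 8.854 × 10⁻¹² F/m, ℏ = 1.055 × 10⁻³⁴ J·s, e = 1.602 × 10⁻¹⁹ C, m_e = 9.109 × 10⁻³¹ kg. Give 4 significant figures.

5.883 × 10⁹

atomic unit of electric current: I_au = e E_h/ℏ = m_e e⁵/((4πε₀)²ℏ³) = 6.612 × 10⁻³ A.
3.89 × 10⁷ / 6.612 × 10⁻³ = 5.883 × 10⁹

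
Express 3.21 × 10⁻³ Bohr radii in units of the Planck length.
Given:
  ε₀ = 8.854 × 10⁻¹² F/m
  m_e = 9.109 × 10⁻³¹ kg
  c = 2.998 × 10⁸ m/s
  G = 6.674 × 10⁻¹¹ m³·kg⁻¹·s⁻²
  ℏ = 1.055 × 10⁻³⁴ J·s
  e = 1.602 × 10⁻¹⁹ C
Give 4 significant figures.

1.052 × 10²²

Bohr radius: a₀ = 4πε₀ℏ²/(m_e e²) = 5.297 × 10⁻¹¹ m
Planck length: ℓ_P = √(ℏG/c³) = 1.616 × 10⁻³⁵ m
3.21 × 10⁻³ × 5.297 × 10⁻¹¹ / 1.616 × 10⁻³⁵ = 1.052 × 10²²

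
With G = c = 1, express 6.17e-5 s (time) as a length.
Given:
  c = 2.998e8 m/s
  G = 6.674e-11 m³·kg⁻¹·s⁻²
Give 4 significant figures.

Time → length via c.
6.17e-5 s × (c) = 1.850e4 m

1.850e4 m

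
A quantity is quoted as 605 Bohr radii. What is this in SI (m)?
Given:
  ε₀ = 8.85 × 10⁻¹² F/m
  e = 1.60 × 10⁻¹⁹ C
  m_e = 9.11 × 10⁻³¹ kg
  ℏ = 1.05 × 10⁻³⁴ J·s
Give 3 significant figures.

One Bohr radius: a₀ = 4πε₀ℏ²/(m_e e²) = 5.26 × 10⁻¹¹ m.
605 × 5.26 × 10⁻¹¹ m = 3.18 × 10⁻⁸ m

3.18 × 10⁻⁸ m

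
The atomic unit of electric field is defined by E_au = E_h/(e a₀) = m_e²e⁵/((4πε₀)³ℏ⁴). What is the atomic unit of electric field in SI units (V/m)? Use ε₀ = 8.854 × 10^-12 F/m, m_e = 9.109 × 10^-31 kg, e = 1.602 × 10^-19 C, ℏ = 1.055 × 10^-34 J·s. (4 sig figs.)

E_au = E_h/(e a₀) = m_e²e⁵/((4πε₀)³ℏ⁴)
E_h = 4.354 × 10^-18 J
a₀ = 5.297 × 10^-11 m
E_h/(e·a₀) = 5.131 × 10^11 V/m

5.131 × 10^11 V/m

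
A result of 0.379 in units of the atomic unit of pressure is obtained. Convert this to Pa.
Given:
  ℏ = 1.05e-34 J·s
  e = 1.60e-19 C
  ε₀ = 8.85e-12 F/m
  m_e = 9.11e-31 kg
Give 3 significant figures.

One atomic unit of pressure: P_au = E_h/a₀³ = m_e⁴e¹⁰/((4πε₀)⁵ℏ⁸) = 3.01e13 Pa.
0.379 × 3.01e13 Pa = 1.14e13 Pa

1.14e13 Pa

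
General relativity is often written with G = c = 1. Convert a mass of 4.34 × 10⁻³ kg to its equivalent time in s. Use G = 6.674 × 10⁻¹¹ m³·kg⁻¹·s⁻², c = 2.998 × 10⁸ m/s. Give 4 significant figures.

Mass → time via G/c³.
4.34 × 10⁻³ kg × (G/c³) = 1.075 × 10⁻³⁸ s

1.075 × 10⁻³⁸ s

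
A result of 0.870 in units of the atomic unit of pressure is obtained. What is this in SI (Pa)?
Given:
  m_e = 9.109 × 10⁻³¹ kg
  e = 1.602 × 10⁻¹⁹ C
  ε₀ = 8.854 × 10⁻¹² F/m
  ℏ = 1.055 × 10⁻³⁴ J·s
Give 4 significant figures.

One atomic unit of pressure: P_au = E_h/a₀³ = m_e⁴e¹⁰/((4πε₀)⁵ℏ⁸) = 2.929 × 10¹³ Pa.
0.870 × 2.929 × 10¹³ Pa = 2.548 × 10¹³ Pa

2.548 × 10¹³ Pa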